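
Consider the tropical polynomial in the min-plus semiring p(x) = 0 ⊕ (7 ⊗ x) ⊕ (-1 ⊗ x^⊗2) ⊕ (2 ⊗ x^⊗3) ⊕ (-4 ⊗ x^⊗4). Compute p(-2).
p(-2) = -12

A tropical monomial a ⊗ x^⊗i evaluates to a + i · x. Evaluating each term at x = -2:
  Term 0 contributes 0 + 0 · -2 = 0
  Term 1 contributes 7 + 1 · -2 = 5
  Term 2 contributes -1 + 2 · -2 = -5
  Term 3 contributes 2 + 3 · -2 = -4
  Term 4 contributes -4 + 4 · -2 = -12
p(-2) = ⊕ of these = min[0, 5, -5, -4, -12] = -12.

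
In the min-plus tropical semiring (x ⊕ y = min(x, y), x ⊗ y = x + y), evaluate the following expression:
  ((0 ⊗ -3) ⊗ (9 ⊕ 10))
((0 ⊗ -3) ⊗ (9 ⊕ 10)) = 6

Expand innermost to outermost. Recall ⊕ takes the minimum of its arguments and ⊗ takes their sum. Working out the expression ((0 ⊗ -3) ⊗ (9 ⊕ 10)) gives 6.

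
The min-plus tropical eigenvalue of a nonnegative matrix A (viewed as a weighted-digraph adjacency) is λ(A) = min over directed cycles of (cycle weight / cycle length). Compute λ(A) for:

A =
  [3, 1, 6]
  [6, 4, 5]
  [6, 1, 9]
λ(A) = 3

Enumerate directed cycles and compute their means (weight / length). Sample:
  cycle 0 → 0: weight = 3, length = 1, mean = 3/1 ≈ 3.000
  cycle 1 → 1: weight = 4, length = 1, mean = 4/1 ≈ 4.000
  cycle 2 → 2: weight = 9, length = 1, mean = 9/1 ≈ 9.000
  cycle 0 → 1 → 0: weight = 7, length = 2, mean = 7/2 ≈ 3.500
  cycle 0 → 2 → 0: weight = 12, length = 2, mean = 12/2 ≈ 6.000
  cycle 1 → 0 → 1: weight = 7, length = 2, mean = 7/2 ≈ 3.500
Minimum mean = 3.000, attained e.g. along the cycle 0 → 0 with weight 3 and length 1. So λ(A) = 3/1 = 3.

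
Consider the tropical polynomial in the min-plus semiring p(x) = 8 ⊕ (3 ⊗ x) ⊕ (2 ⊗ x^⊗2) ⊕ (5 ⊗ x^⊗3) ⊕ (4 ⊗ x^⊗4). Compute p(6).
p(6) = 8

A tropical monomial a ⊗ x^⊗i evaluates to a + i · x. Evaluating each term at x = 6:
  Term 0 contributes 8 + 0 · 6 = 8
  Term 1 contributes 3 + 1 · 6 = 9
  Term 2 contributes 2 + 2 · 6 = 14
  Term 3 contributes 5 + 3 · 6 = 23
  Term 4 contributes 4 + 4 · 6 = 28
p(6) = ⊕ of these = min[8, 9, 14, 23, 28] = 8.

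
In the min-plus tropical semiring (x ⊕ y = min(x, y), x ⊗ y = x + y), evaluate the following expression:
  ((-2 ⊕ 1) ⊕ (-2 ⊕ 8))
((-2 ⊕ 1) ⊕ (-2 ⊕ 8)) = -2

Expand innermost to outermost. Recall ⊕ takes the minimum of its arguments and ⊗ takes their sum. Working out the expression ((-2 ⊕ 1) ⊕ (-2 ⊕ 8)) gives -2.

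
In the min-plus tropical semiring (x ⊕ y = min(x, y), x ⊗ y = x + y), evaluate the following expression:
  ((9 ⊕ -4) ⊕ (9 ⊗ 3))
((9 ⊕ -4) ⊕ (9 ⊗ 3)) = -4

Expand innermost to outermost. Recall ⊕ takes the minimum of its arguments and ⊗ takes their sum. Working out the expression ((9 ⊕ -4) ⊕ (9 ⊗ 3)) gives -4.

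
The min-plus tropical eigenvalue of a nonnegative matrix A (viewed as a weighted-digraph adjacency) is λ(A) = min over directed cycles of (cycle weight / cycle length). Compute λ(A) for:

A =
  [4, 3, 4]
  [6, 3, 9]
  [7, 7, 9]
λ(A) = 3

Enumerate directed cycles and compute their means (weight / length). Sample:
  cycle 0 → 0: weight = 4, length = 1, mean = 4/1 ≈ 4.000
  cycle 1 → 1: weight = 3, length = 1, mean = 3/1 ≈ 3.000
  cycle 2 → 2: weight = 9, length = 1, mean = 9/1 ≈ 9.000
  cycle 0 → 1 → 0: weight = 9, length = 2, mean = 9/2 ≈ 4.500
  cycle 0 → 2 → 0: weight = 11, length = 2, mean = 11/2 ≈ 5.500
  cycle 1 → 0 → 1: weight = 9, length = 2, mean = 9/2 ≈ 4.500
Minimum mean = 3.000, attained e.g. along the cycle 1 → 1 with weight 3 and length 1. So λ(A) = 3/1 = 3.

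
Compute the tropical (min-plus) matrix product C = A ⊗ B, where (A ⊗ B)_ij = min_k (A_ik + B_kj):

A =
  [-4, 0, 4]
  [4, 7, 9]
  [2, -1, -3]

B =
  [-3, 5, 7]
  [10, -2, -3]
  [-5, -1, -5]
A ⊗ B =
  [-7, -2, -3]
  [1, 5, 4]
  [-8, -4, -8]

Apply the min-plus product entry-by-entry:
  C[0][0] = min over k of (A[0][0] + B[0][0] = -4 + -3 = -7, A[0][1] + B[1][0] = 0 + 10 = 10, A[0][2] + B[2][0] = 4 + -5 = -1) = -7 (attained at k = 0)
  C[0][1] = min over k of (A[0][0] + B[0][1] = -4 + 5 = 1, A[0][1] + B[1][1] = 0 + -2 = -2, A[0][2] + B[2][1] = 4 + -1 = 3) = -2 (attained at k = 1)
  C[0][2] = min over k of (A[0][0] + B[0][2] = -4 + 7 = 3, A[0][1] + B[1][2] = 0 + -3 = -3, A[0][2] + B[2][2] = 4 + -5 = -1) = -3 (attained at k = 1)
  C[1][0] = min over k of (A[1][0] + B[0][0] = 4 + -3 = 1, A[1][1] + B[1][0] = 7 + 10 = 17, A[1][2] + B[2][0] = 9 + -5 = 4) = 1 (attained at k = 0)
  C[1][1] = min over k of (A[1][0] + B[0][1] = 4 + 5 = 9, A[1][1] + B[1][1] = 7 + -2 = 5, A[1][2] + B[2][1] = 9 + -1 = 8) = 5 (attained at k = 1)
  C[1][2] = min over k of (A[1][0] + B[0][2] = 4 + 7 = 11, A[1][1] + B[1][2] = 7 + -3 = 4, A[1][2] + B[2][2] = 9 + -5 = 4) = 4 (attained at k = 1)
  C[2][0] = min over k of (A[2][0] + B[0][0] = 2 + -3 = -1, A[2][1] + B[1][0] = -1 + 10 = 9, A[2][2] + B[2][0] = -3 + -5 = -8) = -8 (attained at k = 2)
  C[2][1] = min over k of (A[2][0] + B[0][1] = 2 + 5 = 7, A[2][1] + B[1][1] = -1 + -2 = -3, A[2][2] + B[2][1] = -3 + -1 = -4) = -4 (attained at k = 2)
  C[2][2] = min over k of (A[2][0] + B[0][2] = 2 + 7 = 9, A[2][1] + B[1][2] = -1 + -3 = -4, A[2][2] + B[2][2] = -3 + -5 = -8) = -8 (attained at k = 2)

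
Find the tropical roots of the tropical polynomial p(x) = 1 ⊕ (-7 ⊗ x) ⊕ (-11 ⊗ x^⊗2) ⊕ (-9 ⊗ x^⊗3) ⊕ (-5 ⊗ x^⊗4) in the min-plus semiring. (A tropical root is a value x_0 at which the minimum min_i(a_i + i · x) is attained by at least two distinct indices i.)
Roots: {-4, -2, 4, 8}

Each tropical root is a break point of the lower envelope of the lines y = a_i + i · x (there are 5 lines, with slopes 0, 1, ..., 4). Only the lines that attain the minimum somewhere contribute to roots; other lines are dominated. Here the surviving (envelope) indices are i = 4, i = 3, i = 2, i = 1, i = 0.
Intersections between consecutive envelope lines give the roots: for adjacent envelope indices i < j the intersection is x = (a_i − a_j) / (j − i). Reading off the sorted break points: {-4, -2, 4, 8}.
Verification: at each break x_0, at least two indices attain the minimum of min_i(a_i + i · x_0).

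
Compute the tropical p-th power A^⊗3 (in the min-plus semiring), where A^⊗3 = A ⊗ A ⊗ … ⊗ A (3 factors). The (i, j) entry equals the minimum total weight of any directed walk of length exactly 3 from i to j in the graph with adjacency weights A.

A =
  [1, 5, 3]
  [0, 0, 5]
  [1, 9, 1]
A^⊗3 =
  [3, 5, 5]
  [0, 0, 3]
  [3, 6, 3]

Each entry (A^⊗3)_ij equals the minimum over all length-3 walks i = v_0 → v_1 → … → v_3 = j of Σ_t A[v_t][v_{t+1}]. For example, for (i, j) = (0, 2) we minimise over 9 possible intermediate vertex sequences; the minimum is 5, attained along the walk 0 → 0 → 0 → 2.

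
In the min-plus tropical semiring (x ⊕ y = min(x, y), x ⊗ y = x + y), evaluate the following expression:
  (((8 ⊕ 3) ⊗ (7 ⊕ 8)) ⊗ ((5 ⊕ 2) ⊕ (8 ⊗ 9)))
(((8 ⊕ 3) ⊗ (7 ⊕ 8)) ⊗ ((5 ⊕ 2) ⊕ (8 ⊗ 9))) = 12

Expand innermost to outermost. Recall ⊕ takes the minimum of its arguments and ⊗ takes their sum. Working out the expression (((8 ⊕ 3) ⊗ (7 ⊕ 8)) ⊗ ((5 ⊕ 2) ⊕ (8 ⊗ 9))) gives 12.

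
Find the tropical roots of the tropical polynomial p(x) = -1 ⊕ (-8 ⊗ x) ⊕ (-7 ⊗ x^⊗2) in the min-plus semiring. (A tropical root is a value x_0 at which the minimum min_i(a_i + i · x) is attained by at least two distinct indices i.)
Roots: {-1, 7}

Each tropical root is a break point of the lower envelope of the lines y = a_i + i · x (there are 3 lines, with slopes 0, 1, ..., 2). Only the lines that attain the minimum somewhere contribute to roots; other lines are dominated. Here the surviving (envelope) indices are i = 2, i = 1, i = 0.
Intersections between consecutive envelope lines give the roots: for adjacent envelope indices i < j the intersection is x = (a_i − a_j) / (j − i). Reading off the sorted break points: {-1, 7}.
Verification: at each break x_0, at least two indices attain the minimum of min_i(a_i + i · x_0).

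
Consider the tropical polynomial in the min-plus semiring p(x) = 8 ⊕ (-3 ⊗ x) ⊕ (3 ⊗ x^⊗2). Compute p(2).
p(2) = -1

A tropical monomial a ⊗ x^⊗i evaluates to a + i · x. Evaluating each term at x = 2:
  Term 0 contributes 8 + 0 · 2 = 8
  Term 1 contributes -3 + 1 · 2 = -1
  Term 2 contributes 3 + 2 · 2 = 7
p(2) = ⊕ of these = min[8, -1, 7] = -1.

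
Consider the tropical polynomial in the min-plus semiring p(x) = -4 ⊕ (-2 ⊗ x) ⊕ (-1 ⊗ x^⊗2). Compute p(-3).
p(-3) = -7

A tropical monomial a ⊗ x^⊗i evaluates to a + i · x. Evaluating each term at x = -3:
  Term 0 contributes -4 + 0 · -3 = -4
  Term 1 contributes -2 + 1 · -3 = -5
  Term 2 contributes -1 + 2 · -3 = -7
p(-3) = ⊕ of these = min[-4, -5, -7] = -7.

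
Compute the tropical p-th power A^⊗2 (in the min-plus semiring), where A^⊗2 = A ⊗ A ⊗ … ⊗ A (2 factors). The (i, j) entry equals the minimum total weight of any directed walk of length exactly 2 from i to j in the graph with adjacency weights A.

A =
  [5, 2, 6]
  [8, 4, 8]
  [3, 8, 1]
A^⊗2 =
  [9, 6, 7]
  [11, 8, 9]
  [4, 5, 2]

Each entry (A^⊗2)_ij equals the minimum over all length-2 walks i = v_0 → v_1 → … → v_2 = j of Σ_t A[v_t][v_{t+1}]. For example, for (i, j) = (0, 2) we minimise over 3 possible intermediate vertex sequences; the minimum is 7, attained along the walk 0 → 2 → 2.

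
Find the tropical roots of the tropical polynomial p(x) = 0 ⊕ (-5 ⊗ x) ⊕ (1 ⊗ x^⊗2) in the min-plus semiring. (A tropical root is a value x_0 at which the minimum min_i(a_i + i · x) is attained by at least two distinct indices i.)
Roots: {-6, 5}

Each tropical root is a break point of the lower envelope of the lines y = a_i + i · x (there are 3 lines, with slopes 0, 1, ..., 2). Only the lines that attain the minimum somewhere contribute to roots; other lines are dominated. Here the surviving (envelope) indices are i = 2, i = 1, i = 0.
Intersections between consecutive envelope lines give the roots: for adjacent envelope indices i < j the intersection is x = (a_i − a_j) / (j − i). Reading off the sorted break points: {-6, 5}.
Verification: at each break x_0, at least two indices attain the minimum of min_i(a_i + i · x_0).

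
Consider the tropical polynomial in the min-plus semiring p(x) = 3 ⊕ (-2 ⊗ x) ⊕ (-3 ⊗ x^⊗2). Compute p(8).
p(8) = 3

A tropical monomial a ⊗ x^⊗i evaluates to a + i · x. Evaluating each term at x = 8:
  Term 0 contributes 3 + 0 · 8 = 3
  Term 1 contributes -2 + 1 · 8 = 6
  Term 2 contributes -3 + 2 · 8 = 13
p(8) = ⊕ of these = min[3, 6, 13] = 3.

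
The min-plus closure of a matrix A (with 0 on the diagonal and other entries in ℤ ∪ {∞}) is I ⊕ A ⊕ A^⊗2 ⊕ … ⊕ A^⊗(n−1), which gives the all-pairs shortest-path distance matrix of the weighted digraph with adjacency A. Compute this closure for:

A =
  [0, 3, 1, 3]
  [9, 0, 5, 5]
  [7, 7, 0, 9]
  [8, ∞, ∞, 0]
Closure =
  [0, 3, 1, 3]
  [9, 0, 5, 5]
  [7, 7, 0, 9]
  [8, 11, 9, 0]

This is the Floyd-Warshall all-pairs shortest-path computation. For each intermediate vertex k = 0, 1, …, 3, update dist[i][j] ← min(dist[i][j], dist[i][k] + dist[k][j]). The final matrix gives, for each (i, j), the minimum total weight of any directed path from i to j (possibly empty when i = j).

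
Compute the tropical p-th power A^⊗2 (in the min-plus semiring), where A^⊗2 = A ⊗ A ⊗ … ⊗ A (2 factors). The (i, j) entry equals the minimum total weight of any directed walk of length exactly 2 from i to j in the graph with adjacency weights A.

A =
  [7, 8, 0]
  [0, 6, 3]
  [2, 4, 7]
A^⊗2 =
  [2, 4, 7]
  [5, 7, 0]
  [4, 10, 2]

Each entry (A^⊗2)_ij equals the minimum over all length-2 walks i = v_0 → v_1 → … → v_2 = j of Σ_t A[v_t][v_{t+1}]. For example, for (i, j) = (0, 2) we minimise over 3 possible intermediate vertex sequences; the minimum is 7, attained along the walk 0 → 0 → 2.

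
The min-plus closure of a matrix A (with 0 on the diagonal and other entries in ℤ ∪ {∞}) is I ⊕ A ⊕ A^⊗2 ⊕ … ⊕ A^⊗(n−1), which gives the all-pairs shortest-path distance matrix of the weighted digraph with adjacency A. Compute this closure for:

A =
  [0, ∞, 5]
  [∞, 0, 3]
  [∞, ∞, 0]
Closure =
  [0, ∞, 5]
  [∞, 0, 3]
  [∞, ∞, 0]

This is the Floyd-Warshall all-pairs shortest-path computation. For each intermediate vertex k = 0, 1, …, 2, update dist[i][j] ← min(dist[i][j], dist[i][k] + dist[k][j]). The final matrix gives, for each (i, j), the minimum total weight of any directed path from i to j (possibly empty when i = j).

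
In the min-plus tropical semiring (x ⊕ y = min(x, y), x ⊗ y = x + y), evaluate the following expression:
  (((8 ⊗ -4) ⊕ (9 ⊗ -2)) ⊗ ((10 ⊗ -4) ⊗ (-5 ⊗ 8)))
(((8 ⊗ -4) ⊕ (9 ⊗ -2)) ⊗ ((10 ⊗ -4) ⊗ (-5 ⊗ 8))) = 13

Expand innermost to outermost. Recall ⊕ takes the minimum of its arguments and ⊗ takes their sum. Working out the expression (((8 ⊗ -4) ⊕ (9 ⊗ -2)) ⊗ ((10 ⊗ -4) ⊗ (-5 ⊗ 8))) gives 13.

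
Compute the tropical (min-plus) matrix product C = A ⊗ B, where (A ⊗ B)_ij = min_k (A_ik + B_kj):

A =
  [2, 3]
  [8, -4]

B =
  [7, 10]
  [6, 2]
A ⊗ B =
  [9, 5]
  [2, -2]

Apply the min-plus product entry-by-entry:
  C[0][0] = min over k of (A[0][0] + B[0][0] = 2 + 7 = 9, A[0][1] + B[1][0] = 3 + 6 = 9) = 9 (attained at k = 0)
  C[0][1] = min over k of (A[0][0] + B[0][1] = 2 + 10 = 12, A[0][1] + B[1][1] = 3 + 2 = 5) = 5 (attained at k = 1)
  C[1][0] = min over k of (A[1][0] + B[0][0] = 8 + 7 = 15, A[1][1] + B[1][0] = -4 + 6 = 2) = 2 (attained at k = 1)
  C[1][1] = min over k of (A[1][0] + B[0][1] = 8 + 10 = 18, A[1][1] + B[1][1] = -4 + 2 = -2) = -2 (attained at k = 1)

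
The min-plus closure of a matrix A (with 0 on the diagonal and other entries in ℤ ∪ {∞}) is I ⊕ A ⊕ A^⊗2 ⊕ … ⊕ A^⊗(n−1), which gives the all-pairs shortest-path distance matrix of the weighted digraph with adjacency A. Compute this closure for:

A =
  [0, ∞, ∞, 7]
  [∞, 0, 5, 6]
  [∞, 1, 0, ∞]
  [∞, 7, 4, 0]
Closure =
  [0, 12, 11, 7]
  [∞, 0, 5, 6]
  [∞, 1, 0, 7]
  [∞, 5, 4, 0]

This is the Floyd-Warshall all-pairs shortest-path computation. For each intermediate vertex k = 0, 1, …, 3, update dist[i][j] ← min(dist[i][j], dist[i][k] + dist[k][j]). The final matrix gives, for each (i, j), the minimum total weight of any directed path from i to j (possibly empty when i = j).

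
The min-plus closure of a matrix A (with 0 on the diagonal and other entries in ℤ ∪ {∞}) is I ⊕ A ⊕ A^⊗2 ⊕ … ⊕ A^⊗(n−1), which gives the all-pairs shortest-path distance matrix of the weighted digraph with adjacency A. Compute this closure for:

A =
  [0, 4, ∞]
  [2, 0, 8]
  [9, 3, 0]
Closure =
  [0, 4, 12]
  [2, 0, 8]
  [5, 3, 0]

This is the Floyd-Warshall all-pairs shortest-path computation. For each intermediate vertex k = 0, 1, …, 2, update dist[i][j] ← min(dist[i][j], dist[i][k] + dist[k][j]). The final matrix gives, for each (i, j), the minimum total weight of any directed path from i to j (possibly empty when i = j).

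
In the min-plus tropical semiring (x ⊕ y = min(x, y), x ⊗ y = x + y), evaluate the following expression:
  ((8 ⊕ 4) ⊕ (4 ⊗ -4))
((8 ⊕ 4) ⊕ (4 ⊗ -4)) = 0

Expand innermost to outermost. Recall ⊕ takes the minimum of its arguments and ⊗ takes their sum. Working out the expression ((8 ⊕ 4) ⊕ (4 ⊗ -4)) gives 0.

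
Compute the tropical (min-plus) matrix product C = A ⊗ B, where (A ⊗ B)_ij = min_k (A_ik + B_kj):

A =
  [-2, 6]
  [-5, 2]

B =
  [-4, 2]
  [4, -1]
A ⊗ B =
  [-6, 0]
  [-9, -3]

Apply the min-plus product entry-by-entry:
  C[0][0] = min over k of (A[0][0] + B[0][0] = -2 + -4 = -6, A[0][1] + B[1][0] = 6 + 4 = 10) = -6 (attained at k = 0)
  C[0][1] = min over k of (A[0][0] + B[0][1] = -2 + 2 = 0, A[0][1] + B[1][1] = 6 + -1 = 5) = 0 (attained at k = 0)
  C[1][0] = min over k of (A[1][0] + B[0][0] = -5 + -4 = -9, A[1][1] + B[1][0] = 2 + 4 = 6) = -9 (attained at k = 0)
  C[1][1] = min over k of (A[1][0] + B[0][1] = -5 + 2 = -3, A[1][1] + B[1][1] = 2 + -1 = 1) = -3 (attained at k = 0)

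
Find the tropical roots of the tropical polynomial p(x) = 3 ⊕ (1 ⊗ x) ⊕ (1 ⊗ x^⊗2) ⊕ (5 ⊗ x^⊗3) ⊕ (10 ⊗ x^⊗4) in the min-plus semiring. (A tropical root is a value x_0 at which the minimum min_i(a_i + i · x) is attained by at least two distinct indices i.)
Roots: {-5, -4, 0, 2}

Each tropical root is a break point of the lower envelope of the lines y = a_i + i · x (there are 5 lines, with slopes 0, 1, ..., 4). Only the lines that attain the minimum somewhere contribute to roots; other lines are dominated. Here the surviving (envelope) indices are i = 4, i = 3, i = 2, i = 1, i = 0.
Intersections between consecutive envelope lines give the roots: for adjacent envelope indices i < j the intersection is x = (a_i − a_j) / (j − i). Reading off the sorted break points: {-5, -4, 0, 2}.
Verification: at each break x_0, at least two indices attain the minimum of min_i(a_i + i · x_0).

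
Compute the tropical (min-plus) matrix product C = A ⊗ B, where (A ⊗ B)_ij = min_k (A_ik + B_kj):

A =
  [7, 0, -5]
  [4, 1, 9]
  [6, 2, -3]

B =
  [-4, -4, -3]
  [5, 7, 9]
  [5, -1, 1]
A ⊗ B =
  [0, -6, -4]
  [0, 0, 1]
  [2, -4, -2]

Apply the min-plus product entry-by-entry:
  C[0][0] = min over k of (A[0][0] + B[0][0] = 7 + -4 = 3, A[0][1] + B[1][0] = 0 + 5 = 5, A[0][2] + B[2][0] = -5 + 5 = 0) = 0 (attained at k = 2)
  C[0][1] = min over k of (A[0][0] + B[0][1] = 7 + -4 = 3, A[0][1] + B[1][1] = 0 + 7 = 7, A[0][2] + B[2][1] = -5 + -1 = -6) = -6 (attained at k = 2)
  C[0][2] = min over k of (A[0][0] + B[0][2] = 7 + -3 = 4, A[0][1] + B[1][2] = 0 + 9 = 9, A[0][2] + B[2][2] = -5 + 1 = -4) = -4 (attained at k = 2)
  C[1][0] = min over k of (A[1][0] + B[0][0] = 4 + -4 = 0, A[1][1] + B[1][0] = 1 + 5 = 6, A[1][2] + B[2][0] = 9 + 5 = 14) = 0 (attained at k = 0)
  C[1][1] = min over k of (A[1][0] + B[0][1] = 4 + -4 = 0, A[1][1] + B[1][1] = 1 + 7 = 8, A[1][2] + B[2][1] = 9 + -1 = 8) = 0 (attained at k = 0)
  C[1][2] = min over k of (A[1][0] + B[0][2] = 4 + -3 = 1, A[1][1] + B[1][2] = 1 + 9 = 10, A[1][2] + B[2][2] = 9 + 1 = 10) = 1 (attained at k = 0)
  C[2][0] = min over k of (A[2][0] + B[0][0] = 6 + -4 = 2, A[2][1] + B[1][0] = 2 + 5 = 7, A[2][2] + B[2][0] = -3 + 5 = 2) = 2 (attained at k = 0)
  C[2][1] = min over k of (A[2][0] + B[0][1] = 6 + -4 = 2, A[2][1] + B[1][1] = 2 + 7 = 9, A[2][2] + B[2][1] = -3 + -1 = -4) = -4 (attained at k = 2)
  C[2][2] = min over k of (A[2][0] + B[0][2] = 6 + -3 = 3, A[2][1] + B[1][2] = 2 + 9 = 11, A[2][2] + B[2][2] = -3 + 1 = -2) = -2 (attained at k = 2)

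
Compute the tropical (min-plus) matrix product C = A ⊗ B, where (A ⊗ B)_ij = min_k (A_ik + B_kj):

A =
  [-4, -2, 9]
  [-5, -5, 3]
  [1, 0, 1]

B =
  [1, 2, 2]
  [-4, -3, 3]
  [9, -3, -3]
A ⊗ B =
  [-6, -5, -2]
  [-9, -8, -3]
  [-4, -3, -2]

Apply the min-plus product entry-by-entry:
  C[0][0] = min over k of (A[0][0] + B[0][0] = -4 + 1 = -3, A[0][1] + B[1][0] = -2 + -4 = -6, A[0][2] + B[2][0] = 9 + 9 = 18) = -6 (attained at k = 1)
  C[0][1] = min over k of (A[0][0] + B[0][1] = -4 + 2 = -2, A[0][1] + B[1][1] = -2 + -3 = -5, A[0][2] + B[2][1] = 9 + -3 = 6) = -5 (attained at k = 1)
  C[0][2] = min over k of (A[0][0] + B[0][2] = -4 + 2 = -2, A[0][1] + B[1][2] = -2 + 3 = 1, A[0][2] + B[2][2] = 9 + -3 = 6) = -2 (attained at k = 0)
  C[1][0] = min over k of (A[1][0] + B[0][0] = -5 + 1 = -4, A[1][1] + B[1][0] = -5 + -4 = -9, A[1][2] + B[2][0] = 3 + 9 = 12) = -9 (attained at k = 1)
  C[1][1] = min over k of (A[1][0] + B[0][1] = -5 + 2 = -3, A[1][1] + B[1][1] = -5 + -3 = -8, A[1][2] + B[2][1] = 3 + -3 = 0) = -8 (attained at k = 1)
  C[1][2] = min over k of (A[1][0] + B[0][2] = -5 + 2 = -3, A[1][1] + B[1][2] = -5 + 3 = -2, A[1][2] + B[2][2] = 3 + -3 = 0) = -3 (attained at k = 0)
  C[2][0] = min over k of (A[2][0] + B[0][0] = 1 + 1 = 2, A[2][1] + B[1][0] = 0 + -4 = -4, A[2][2] + B[2][0] = 1 + 9 = 10) = -4 (attained at k = 1)
  C[2][1] = min over k of (A[2][0] + B[0][1] = 1 + 2 = 3, A[2][1] + B[1][1] = 0 + -3 = -3, A[2][2] + B[2][1] = 1 + -3 = -2) = -3 (attained at k = 1)
  C[2][2] = min over k of (A[2][0] + B[0][2] = 1 + 2 = 3, A[2][1] + B[1][2] = 0 + 3 = 3, A[2][2] + B[2][2] = 1 + -3 = -2) = -2 (attained at k = 2)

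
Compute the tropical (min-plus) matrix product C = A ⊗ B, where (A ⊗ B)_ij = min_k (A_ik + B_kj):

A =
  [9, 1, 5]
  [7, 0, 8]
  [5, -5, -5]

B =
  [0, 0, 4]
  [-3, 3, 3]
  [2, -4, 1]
A ⊗ B =
  [-2, 1, 4]
  [-3, 3, 3]
  [-8, -9, -4]

Apply the min-plus product entry-by-entry:
  C[0][0] = min over k of (A[0][0] + B[0][0] = 9 + 0 = 9, A[0][1] + B[1][0] = 1 + -3 = -2, A[0][2] + B[2][0] = 5 + 2 = 7) = -2 (attained at k = 1)
  C[0][1] = min over k of (A[0][0] + B[0][1] = 9 + 0 = 9, A[0][1] + B[1][1] = 1 + 3 = 4, A[0][2] + B[2][1] = 5 + -4 = 1) = 1 (attained at k = 2)
  C[0][2] = min over k of (A[0][0] + B[0][2] = 9 + 4 = 13, A[0][1] + B[1][2] = 1 + 3 = 4, A[0][2] + B[2][2] = 5 + 1 = 6) = 4 (attained at k = 1)
  C[1][0] = min over k of (A[1][0] + B[0][0] = 7 + 0 = 7, A[1][1] + B[1][0] = 0 + -3 = -3, A[1][2] + B[2][0] = 8 + 2 = 10) = -3 (attained at k = 1)
  C[1][1] = min over k of (A[1][0] + B[0][1] = 7 + 0 = 7, A[1][1] + B[1][1] = 0 + 3 = 3, A[1][2] + B[2][1] = 8 + -4 = 4) = 3 (attained at k = 1)
  C[1][2] = min over k of (A[1][0] + B[0][2] = 7 + 4 = 11, A[1][1] + B[1][2] = 0 + 3 = 3, A[1][2] + B[2][2] = 8 + 1 = 9) = 3 (attained at k = 1)
  C[2][0] = min over k of (A[2][0] + B[0][0] = 5 + 0 = 5, A[2][1] + B[1][0] = -5 + -3 = -8, A[2][2] + B[2][0] = -5 + 2 = -3) = -8 (attained at k = 1)
  C[2][1] = min over k of (A[2][0] + B[0][1] = 5 + 0 = 5, A[2][1] + B[1][1] = -5 + 3 = -2, A[2][2] + B[2][1] = -5 + -4 = -9) = -9 (attained at k = 2)
  C[2][2] = min over k of (A[2][0] + B[0][2] = 5 + 4 = 9, A[2][1] + B[1][2] = -5 + 3 = -2, A[2][2] + B[2][2] = -5 + 1 = -4) = -4 (attained at k = 2)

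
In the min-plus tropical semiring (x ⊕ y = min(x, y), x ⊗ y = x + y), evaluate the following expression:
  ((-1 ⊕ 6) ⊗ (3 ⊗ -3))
((-1 ⊕ 6) ⊗ (3 ⊗ -3)) = -1

Expand innermost to outermost. Recall ⊕ takes the minimum of its arguments and ⊗ takes their sum. Working out the expression ((-1 ⊕ 6) ⊗ (3 ⊗ -3)) gives -1.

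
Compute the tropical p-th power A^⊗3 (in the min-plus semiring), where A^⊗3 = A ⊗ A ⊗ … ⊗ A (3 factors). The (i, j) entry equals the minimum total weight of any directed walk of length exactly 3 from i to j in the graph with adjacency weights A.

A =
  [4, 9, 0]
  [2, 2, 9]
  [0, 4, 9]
A^⊗3 =
  [4, 6, 0]
  [2, 6, 4]
  [0, 4, 4]

Each entry (A^⊗3)_ij equals the minimum over all length-3 walks i = v_0 → v_1 → … → v_3 = j of Σ_t A[v_t][v_{t+1}]. For example, for (i, j) = (0, 2) we minimise over 9 possible intermediate vertex sequences; the minimum is 0, attained along the walk 0 → 2 → 0 → 2.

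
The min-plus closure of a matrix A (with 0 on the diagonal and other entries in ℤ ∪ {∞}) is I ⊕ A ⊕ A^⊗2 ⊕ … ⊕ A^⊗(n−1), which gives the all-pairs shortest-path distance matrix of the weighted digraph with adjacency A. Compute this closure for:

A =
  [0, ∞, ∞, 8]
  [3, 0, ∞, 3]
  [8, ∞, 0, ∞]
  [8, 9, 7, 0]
Closure =
  [0, 17, 15, 8]
  [3, 0, 10, 3]
  [8, 25, 0, 16]
  [8, 9, 7, 0]

This is the Floyd-Warshall all-pairs shortest-path computation. For each intermediate vertex k = 0, 1, …, 3, update dist[i][j] ← min(dist[i][j], dist[i][k] + dist[k][j]). The final matrix gives, for each (i, j), the minimum total weight of any directed path from i to j (possibly empty when i = j).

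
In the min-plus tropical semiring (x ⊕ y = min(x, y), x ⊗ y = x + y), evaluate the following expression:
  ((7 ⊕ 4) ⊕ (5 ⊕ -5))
((7 ⊕ 4) ⊕ (5 ⊕ -5)) = -5

Expand innermost to outermost. Recall ⊕ takes the minimum of its arguments and ⊗ takes their sum. Working out the expression ((7 ⊕ 4) ⊕ (5 ⊕ -5)) gives -5.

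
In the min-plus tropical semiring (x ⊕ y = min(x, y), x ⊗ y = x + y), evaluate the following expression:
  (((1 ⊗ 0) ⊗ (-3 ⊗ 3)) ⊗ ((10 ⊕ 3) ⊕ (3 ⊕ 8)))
(((1 ⊗ 0) ⊗ (-3 ⊗ 3)) ⊗ ((10 ⊕ 3) ⊕ (3 ⊕ 8))) = 4

Expand innermost to outermost. Recall ⊕ takes the minimum of its arguments and ⊗ takes their sum. Working out the expression (((1 ⊗ 0) ⊗ (-3 ⊗ 3)) ⊗ ((10 ⊕ 3) ⊕ (3 ⊕ 8))) gives 4.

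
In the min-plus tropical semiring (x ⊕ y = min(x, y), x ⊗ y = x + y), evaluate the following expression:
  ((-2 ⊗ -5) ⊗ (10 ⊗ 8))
((-2 ⊗ -5) ⊗ (10 ⊗ 8)) = 11

Expand innermost to outermost. Recall ⊕ takes the minimum of its arguments and ⊗ takes their sum. Working out the expression ((-2 ⊗ -5) ⊗ (10 ⊗ 8)) gives 11.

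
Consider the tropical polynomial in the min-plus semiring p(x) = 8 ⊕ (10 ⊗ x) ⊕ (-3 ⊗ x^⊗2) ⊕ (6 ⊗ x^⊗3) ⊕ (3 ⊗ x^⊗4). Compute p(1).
p(1) = -1

A tropical monomial a ⊗ x^⊗i evaluates to a + i · x. Evaluating each term at x = 1:
  Term 0 contributes 8 + 0 · 1 = 8
  Term 1 contributes 10 + 1 · 1 = 11
  Term 2 contributes -3 + 2 · 1 = -1
  Term 3 contributes 6 + 3 · 1 = 9
  Term 4 contributes 3 + 4 · 1 = 7
p(1) = ⊕ of these = min[8, 11, -1, 9, 7] = -1.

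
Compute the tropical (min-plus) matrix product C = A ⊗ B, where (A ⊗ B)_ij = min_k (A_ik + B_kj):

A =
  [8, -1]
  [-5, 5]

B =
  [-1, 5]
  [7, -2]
A ⊗ B =
  [6, -3]
  [-6, 0]

Apply the min-plus product entry-by-entry:
  C[0][0] = min over k of (A[0][0] + B[0][0] = 8 + -1 = 7, A[0][1] + B[1][0] = -1 + 7 = 6) = 6 (attained at k = 1)
  C[0][1] = min over k of (A[0][0] + B[0][1] = 8 + 5 = 13, A[0][1] + B[1][1] = -1 + -2 = -3) = -3 (attained at k = 1)
  C[1][0] = min over k of (A[1][0] + B[0][0] = -5 + -1 = -6, A[1][1] + B[1][0] = 5 + 7 = 12) = -6 (attained at k = 0)
  C[1][1] = min over k of (A[1][0] + B[0][1] = -5 + 5 = 0, A[1][1] + B[1][1] = 5 + -2 = 3) = 0 (attained at k = 0)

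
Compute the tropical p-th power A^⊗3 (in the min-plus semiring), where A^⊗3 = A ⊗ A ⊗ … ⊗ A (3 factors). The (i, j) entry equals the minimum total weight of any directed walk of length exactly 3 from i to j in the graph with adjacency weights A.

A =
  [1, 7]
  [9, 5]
A^⊗3 =
  [3, 9]
  [11, 15]

Each entry (A^⊗3)_ij equals the minimum over all length-3 walks i = v_0 → v_1 → … → v_3 = j of Σ_t A[v_t][v_{t+1}]. For example, for (i, j) = (0, 1) we minimise over 4 possible intermediate vertex sequences; the minimum is 9, attained along the walk 0 → 0 → 0 → 1.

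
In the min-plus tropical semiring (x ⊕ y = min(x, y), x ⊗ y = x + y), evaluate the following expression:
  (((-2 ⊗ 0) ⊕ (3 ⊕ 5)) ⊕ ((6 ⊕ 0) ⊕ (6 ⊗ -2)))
(((-2 ⊗ 0) ⊕ (3 ⊕ 5)) ⊕ ((6 ⊕ 0) ⊕ (6 ⊗ -2))) = -2

Expand innermost to outermost. Recall ⊕ takes the minimum of its arguments and ⊗ takes their sum. Working out the expression (((-2 ⊗ 0) ⊕ (3 ⊕ 5)) ⊕ ((6 ⊕ 0) ⊕ (6 ⊗ -2))) gives -2.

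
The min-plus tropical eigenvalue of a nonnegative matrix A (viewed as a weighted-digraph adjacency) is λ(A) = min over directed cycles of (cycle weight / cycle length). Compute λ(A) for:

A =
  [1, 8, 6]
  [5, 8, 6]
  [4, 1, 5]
λ(A) = 1

Enumerate directed cycles and compute their means (weight / length). Sample:
  cycle 0 → 0: weight = 1, length = 1, mean = 1/1 ≈ 1.000
  cycle 1 → 1: weight = 8, length = 1, mean = 8/1 ≈ 8.000
  cycle 2 → 2: weight = 5, length = 1, mean = 5/1 ≈ 5.000
  cycle 0 → 1 → 0: weight = 13, length = 2, mean = 13/2 ≈ 6.500
  cycle 0 → 2 → 0: weight = 10, length = 2, mean = 10/2 ≈ 5.000
  cycle 1 → 0 → 1: weight = 13, length = 2, mean = 13/2 ≈ 6.500
Minimum mean = 1.000, attained e.g. along the cycle 0 → 0 with weight 1 and length 1. So λ(A) = 1/1 = 1.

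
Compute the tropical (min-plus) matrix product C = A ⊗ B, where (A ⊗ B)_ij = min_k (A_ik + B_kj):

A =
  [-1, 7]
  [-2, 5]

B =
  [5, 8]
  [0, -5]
A ⊗ B =
  [4, 2]
  [3, 0]

Apply the min-plus product entry-by-entry:
  C[0][0] = min over k of (A[0][0] + B[0][0] = -1 + 5 = 4, A[0][1] + B[1][0] = 7 + 0 = 7) = 4 (attained at k = 0)
  C[0][1] = min over k of (A[0][0] + B[0][1] = -1 + 8 = 7, A[0][1] + B[1][1] = 7 + -5 = 2) = 2 (attained at k = 1)
  C[1][0] = min over k of (A[1][0] + B[0][0] = -2 + 5 = 3, A[1][1] + B[1][0] = 5 + 0 = 5) = 3 (attained at k = 0)
  C[1][1] = min over k of (A[1][0] + B[0][1] = -2 + 8 = 6, A[1][1] + B[1][1] = 5 + -5 = 0) = 0 (attained at k = 1)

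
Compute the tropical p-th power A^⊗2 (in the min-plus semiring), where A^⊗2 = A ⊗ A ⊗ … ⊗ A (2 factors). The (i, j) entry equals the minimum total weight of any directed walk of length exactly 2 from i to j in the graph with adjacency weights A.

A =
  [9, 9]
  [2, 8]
A^⊗2 =
  [11, 17]
  [10, 11]

Each entry (A^⊗2)_ij equals the minimum over all length-2 walks i = v_0 → v_1 → … → v_2 = j of Σ_t A[v_t][v_{t+1}]. For example, for (i, j) = (0, 1) we minimise over 2 possible intermediate vertex sequences; the minimum is 17, attained along the walk 0 → 1 → 1.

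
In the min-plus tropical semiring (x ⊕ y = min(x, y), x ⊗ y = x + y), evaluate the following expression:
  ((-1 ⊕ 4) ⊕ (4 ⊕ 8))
((-1 ⊕ 4) ⊕ (4 ⊕ 8)) = -1

Expand innermost to outermost. Recall ⊕ takes the minimum of its arguments and ⊗ takes their sum. Working out the expression ((-1 ⊕ 4) ⊕ (4 ⊕ 8)) gives -1.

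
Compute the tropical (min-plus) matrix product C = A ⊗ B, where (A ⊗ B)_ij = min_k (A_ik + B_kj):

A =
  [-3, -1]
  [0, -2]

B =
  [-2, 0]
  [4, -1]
A ⊗ B =
  [-5, -3]
  [-2, -3]

Apply the min-plus product entry-by-entry:
  C[0][0] = min over k of (A[0][0] + B[0][0] = -3 + -2 = -5, A[0][1] + B[1][0] = -1 + 4 = 3) = -5 (attained at k = 0)
  C[0][1] = min over k of (A[0][0] + B[0][1] = -3 + 0 = -3, A[0][1] + B[1][1] = -1 + -1 = -2) = -3 (attained at k = 0)
  C[1][0] = min over k of (A[1][0] + B[0][0] = 0 + -2 = -2, A[1][1] + B[1][0] = -2 + 4 = 2) = -2 (attained at k = 0)
  C[1][1] = min over k of (A[1][0] + B[0][1] = 0 + 0 = 0, A[1][1] + B[1][1] = -2 + -1 = -3) = -3 (attained at k = 1)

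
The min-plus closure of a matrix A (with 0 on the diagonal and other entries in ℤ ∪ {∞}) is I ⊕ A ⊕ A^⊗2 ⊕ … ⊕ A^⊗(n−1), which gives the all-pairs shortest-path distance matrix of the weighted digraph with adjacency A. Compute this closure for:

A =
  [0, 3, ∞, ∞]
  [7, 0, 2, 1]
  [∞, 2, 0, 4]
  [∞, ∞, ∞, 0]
Closure =
  [0, 3, 5, 4]
  [7, 0, 2, 1]
  [9, 2, 0, 3]
  [∞, ∞, ∞, 0]

This is the Floyd-Warshall all-pairs shortest-path computation. For each intermediate vertex k = 0, 1, …, 3, update dist[i][j] ← min(dist[i][j], dist[i][k] + dist[k][j]). The final matrix gives, for each (i, j), the minimum total weight of any directed path from i to j (possibly empty when i = j).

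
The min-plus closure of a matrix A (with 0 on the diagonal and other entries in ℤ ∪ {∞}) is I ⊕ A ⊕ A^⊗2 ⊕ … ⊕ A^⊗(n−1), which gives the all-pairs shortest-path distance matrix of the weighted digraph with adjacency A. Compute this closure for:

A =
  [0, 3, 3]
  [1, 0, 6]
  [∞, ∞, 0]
Closure =
  [0, 3, 3]
  [1, 0, 4]
  [∞, ∞, 0]

This is the Floyd-Warshall all-pairs shortest-path computation. For each intermediate vertex k = 0, 1, …, 2, update dist[i][j] ← min(dist[i][j], dist[i][k] + dist[k][j]). The final matrix gives, for each (i, j), the minimum total weight of any directed path from i to j (possibly empty when i = j).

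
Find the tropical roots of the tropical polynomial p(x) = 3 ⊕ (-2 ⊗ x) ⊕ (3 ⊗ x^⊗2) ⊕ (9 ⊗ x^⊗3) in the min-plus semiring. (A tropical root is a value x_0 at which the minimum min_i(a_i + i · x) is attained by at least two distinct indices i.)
Roots: {-6, -5, 5}

Each tropical root is a break point of the lower envelope of the lines y = a_i + i · x (there are 4 lines, with slopes 0, 1, ..., 3). Only the lines that attain the minimum somewhere contribute to roots; other lines are dominated. Here the surviving (envelope) indices are i = 3, i = 2, i = 1, i = 0.
Intersections between consecutive envelope lines give the roots: for adjacent envelope indices i < j the intersection is x = (a_i − a_j) / (j − i). Reading off the sorted break points: {-6, -5, 5}.
Verification: at each break x_0, at least two indices attain the minimum of min_i(a_i + i · x_0).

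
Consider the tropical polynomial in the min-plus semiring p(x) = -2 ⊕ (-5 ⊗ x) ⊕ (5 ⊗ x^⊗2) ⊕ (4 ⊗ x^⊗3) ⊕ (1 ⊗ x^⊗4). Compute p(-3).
p(-3) = -11

A tropical monomial a ⊗ x^⊗i evaluates to a + i · x. Evaluating each term at x = -3:
  Term 0 contributes -2 + 0 · -3 = -2
  Term 1 contributes -5 + 1 · -3 = -8
  Term 2 contributes 5 + 2 · -3 = -1
  Term 3 contributes 4 + 3 · -3 = -5
  Term 4 contributes 1 + 4 · -3 = -11
p(-3) = ⊕ of these = min[-2, -8, -1, -5, -11] = -11.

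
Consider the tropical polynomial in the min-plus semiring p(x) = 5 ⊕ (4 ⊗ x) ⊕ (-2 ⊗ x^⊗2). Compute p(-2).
p(-2) = -6

A tropical monomial a ⊗ x^⊗i evaluates to a + i · x. Evaluating each term at x = -2:
  Term 0 contributes 5 + 0 · -2 = 5
  Term 1 contributes 4 + 1 · -2 = 2
  Term 2 contributes -2 + 2 · -2 = -6
p(-2) = ⊕ of these = min[5, 2, -6] = -6.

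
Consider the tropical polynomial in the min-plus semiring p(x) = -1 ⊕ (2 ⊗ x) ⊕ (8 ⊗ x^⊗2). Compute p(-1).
p(-1) = -1

A tropical monomial a ⊗ x^⊗i evaluates to a + i · x. Evaluating each term at x = -1:
  Term 0 contributes -1 + 0 · -1 = -1
  Term 1 contributes 2 + 1 · -1 = 1
  Term 2 contributes 8 + 2 · -1 = 6
p(-1) = ⊕ of these = min[-1, 1, 6] = -1.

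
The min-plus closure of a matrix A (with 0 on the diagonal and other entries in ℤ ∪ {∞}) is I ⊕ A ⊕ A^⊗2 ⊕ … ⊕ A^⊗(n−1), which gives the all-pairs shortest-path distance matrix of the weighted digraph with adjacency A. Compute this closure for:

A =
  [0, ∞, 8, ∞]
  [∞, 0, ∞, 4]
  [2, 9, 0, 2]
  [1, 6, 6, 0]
Closure =
  [0, 16, 8, 10]
  [5, 0, 10, 4]
  [2, 8, 0, 2]
  [1, 6, 6, 0]

This is the Floyd-Warshall all-pairs shortest-path computation. For each intermediate vertex k = 0, 1, …, 3, update dist[i][j] ← min(dist[i][j], dist[i][k] + dist[k][j]). The final matrix gives, for each (i, j), the minimum total weight of any directed path from i to j (possibly empty when i = j).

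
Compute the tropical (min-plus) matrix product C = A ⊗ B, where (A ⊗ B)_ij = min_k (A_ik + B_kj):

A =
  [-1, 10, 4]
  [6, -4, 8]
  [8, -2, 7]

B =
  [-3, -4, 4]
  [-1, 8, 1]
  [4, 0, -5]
A ⊗ B =
  [-4, -5, -1]
  [-5, 2, -3]
  [-3, 4, -1]

Apply the min-plus product entry-by-entry:
  C[0][0] = min over k of (A[0][0] + B[0][0] = -1 + -3 = -4, A[0][1] + B[1][0] = 10 + -1 = 9, A[0][2] + B[2][0] = 4 + 4 = 8) = -4 (attained at k = 0)
  C[0][1] = min over k of (A[0][0] + B[0][1] = -1 + -4 = -5, A[0][1] + B[1][1] = 10 + 8 = 18, A[0][2] + B[2][1] = 4 + 0 = 4) = -5 (attained at k = 0)
  C[0][2] = min over k of (A[0][0] + B[0][2] = -1 + 4 = 3, A[0][1] + B[1][2] = 10 + 1 = 11, A[0][2] + B[2][2] = 4 + -5 = -1) = -1 (attained at k = 2)
  C[1][0] = min over k of (A[1][0] + B[0][0] = 6 + -3 = 3, A[1][1] + B[1][0] = -4 + -1 = -5, A[1][2] + B[2][0] = 8 + 4 = 12) = -5 (attained at k = 1)
  C[1][1] = min over k of (A[1][0] + B[0][1] = 6 + -4 = 2, A[1][1] + B[1][1] = -4 + 8 = 4, A[1][2] + B[2][1] = 8 + 0 = 8) = 2 (attained at k = 0)
  C[1][2] = min over k of (A[1][0] + B[0][2] = 6 + 4 = 10, A[1][1] + B[1][2] = -4 + 1 = -3, A[1][2] + B[2][2] = 8 + -5 = 3) = -3 (attained at k = 1)
  C[2][0] = min over k of (A[2][0] + B[0][0] = 8 + -3 = 5, A[2][1] + B[1][0] = -2 + -1 = -3, A[2][2] + B[2][0] = 7 + 4 = 11) = -3 (attained at k = 1)
  C[2][1] = min over k of (A[2][0] + B[0][1] = 8 + -4 = 4, A[2][1] + B[1][1] = -2 + 8 = 6, A[2][2] + B[2][1] = 7 + 0 = 7) = 4 (attained at k = 0)
  C[2][2] = min over k of (A[2][0] + B[0][2] = 8 + 4 = 12, A[2][1] + B[1][2] = -2 + 1 = -1, A[2][2] + B[2][2] = 7 + -5 = 2) = -1 (attained at k = 1)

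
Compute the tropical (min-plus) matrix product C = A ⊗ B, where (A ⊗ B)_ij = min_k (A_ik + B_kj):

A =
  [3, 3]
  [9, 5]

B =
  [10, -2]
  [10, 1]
A ⊗ B =
  [13, 1]
  [15, 6]

Apply the min-plus product entry-by-entry:
  C[0][0] = min over k of (A[0][0] + B[0][0] = 3 + 10 = 13, A[0][1] + B[1][0] = 3 + 10 = 13) = 13 (attained at k = 0)
  C[0][1] = min over k of (A[0][0] + B[0][1] = 3 + -2 = 1, A[0][1] + B[1][1] = 3 + 1 = 4) = 1 (attained at k = 0)
  C[1][0] = min over k of (A[1][0] + B[0][0] = 9 + 10 = 19, A[1][1] + B[1][0] = 5 + 10 = 15) = 15 (attained at k = 1)
  C[1][1] = min over k of (A[1][0] + B[0][1] = 9 + -2 = 7, A[1][1] + B[1][1] = 5 + 1 = 6) = 6 (attained at k = 1)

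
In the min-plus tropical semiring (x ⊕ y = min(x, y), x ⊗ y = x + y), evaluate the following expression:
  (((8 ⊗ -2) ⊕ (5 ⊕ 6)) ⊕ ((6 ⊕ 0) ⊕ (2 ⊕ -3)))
(((8 ⊗ -2) ⊕ (5 ⊕ 6)) ⊕ ((6 ⊕ 0) ⊕ (2 ⊕ -3))) = -3

Expand innermost to outermost. Recall ⊕ takes the minimum of its arguments and ⊗ takes their sum. Working out the expression (((8 ⊗ -2) ⊕ (5 ⊕ 6)) ⊕ ((6 ⊕ 0) ⊕ (2 ⊕ -3))) gives -3.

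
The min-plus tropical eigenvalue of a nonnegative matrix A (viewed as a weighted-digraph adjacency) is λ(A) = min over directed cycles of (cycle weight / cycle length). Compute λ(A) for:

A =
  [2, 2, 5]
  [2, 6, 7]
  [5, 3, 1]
λ(A) = 1

Enumerate directed cycles and compute their means (weight / length). Sample:
  cycle 0 → 0: weight = 2, length = 1, mean = 2/1 ≈ 2.000
  cycle 1 → 1: weight = 6, length = 1, mean = 6/1 ≈ 6.000
  cycle 2 → 2: weight = 1, length = 1, mean = 1/1 ≈ 1.000
  cycle 0 → 1 → 0: weight = 4, length = 2, mean = 4/2 ≈ 2.000
  cycle 0 → 2 → 0: weight = 10, length = 2, mean = 10/2 ≈ 5.000
  cycle 1 → 0 → 1: weight = 4, length = 2, mean = 4/2 ≈ 2.000
Minimum mean = 1.000, attained e.g. along the cycle 2 → 2 with weight 1 and length 1. So λ(A) = 1/1 = 1.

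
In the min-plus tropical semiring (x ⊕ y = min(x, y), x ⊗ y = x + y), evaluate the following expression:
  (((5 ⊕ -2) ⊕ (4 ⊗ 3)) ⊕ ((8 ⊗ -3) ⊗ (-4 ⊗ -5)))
(((5 ⊕ -2) ⊕ (4 ⊗ 3)) ⊕ ((8 ⊗ -3) ⊗ (-4 ⊗ -5))) = -4

Expand innermost to outermost. Recall ⊕ takes the minimum of its arguments and ⊗ takes their sum. Working out the expression (((5 ⊕ -2) ⊕ (4 ⊗ 3)) ⊕ ((8 ⊗ -3) ⊗ (-4 ⊗ -5))) gives -4.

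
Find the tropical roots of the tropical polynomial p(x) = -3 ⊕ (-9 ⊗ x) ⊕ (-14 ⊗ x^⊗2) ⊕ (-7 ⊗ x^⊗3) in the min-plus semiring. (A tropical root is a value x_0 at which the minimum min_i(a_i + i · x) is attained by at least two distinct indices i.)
Roots: {-7, 5, 6}

Each tropical root is a break point of the lower envelope of the lines y = a_i + i · x (there are 4 lines, with slopes 0, 1, ..., 3). Only the lines that attain the minimum somewhere contribute to roots; other lines are dominated. Here the surviving (envelope) indices are i = 3, i = 2, i = 1, i = 0.
Intersections between consecutive envelope lines give the roots: for adjacent envelope indices i < j the intersection is x = (a_i − a_j) / (j − i). Reading off the sorted break points: {-7, 5, 6}.
Verification: at each break x_0, at least two indices attain the minimum of min_i(a_i + i · x_0).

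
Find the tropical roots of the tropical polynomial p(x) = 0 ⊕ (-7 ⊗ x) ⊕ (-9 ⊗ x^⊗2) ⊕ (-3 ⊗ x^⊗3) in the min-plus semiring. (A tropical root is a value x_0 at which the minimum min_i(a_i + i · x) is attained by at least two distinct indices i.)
Roots: {-6, 2, 7}

Each tropical root is a break point of the lower envelope of the lines y = a_i + i · x (there are 4 lines, with slopes 0, 1, ..., 3). Only the lines that attain the minimum somewhere contribute to roots; other lines are dominated. Here the surviving (envelope) indices are i = 3, i = 2, i = 1, i = 0.
Intersections between consecutive envelope lines give the roots: for adjacent envelope indices i < j the intersection is x = (a_i − a_j) / (j − i). Reading off the sorted break points: {-6, 2, 7}.
Verification: at each break x_0, at least two indices attain the minimum of min_i(a_i + i · x_0).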